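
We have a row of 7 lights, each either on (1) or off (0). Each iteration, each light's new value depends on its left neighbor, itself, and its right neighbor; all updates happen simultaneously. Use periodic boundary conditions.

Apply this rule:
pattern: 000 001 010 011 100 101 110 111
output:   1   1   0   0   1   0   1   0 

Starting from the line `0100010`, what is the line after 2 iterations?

1011101
1000100

1000100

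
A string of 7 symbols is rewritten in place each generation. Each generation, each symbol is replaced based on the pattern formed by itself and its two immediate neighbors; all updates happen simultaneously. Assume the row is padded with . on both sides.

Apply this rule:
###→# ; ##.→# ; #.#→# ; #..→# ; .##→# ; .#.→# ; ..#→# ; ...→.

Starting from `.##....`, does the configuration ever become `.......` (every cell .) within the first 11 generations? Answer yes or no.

####...
#####..
######.
#######
#######  (fixed point — unchanged through generation 11)
generation 11 is #######, still not uniform .

no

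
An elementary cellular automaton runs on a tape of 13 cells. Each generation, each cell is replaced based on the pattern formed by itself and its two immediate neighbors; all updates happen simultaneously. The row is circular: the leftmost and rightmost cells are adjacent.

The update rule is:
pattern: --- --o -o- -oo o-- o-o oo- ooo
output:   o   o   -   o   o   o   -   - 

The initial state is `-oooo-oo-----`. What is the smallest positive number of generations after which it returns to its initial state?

oo---oo-ooooo
--oooo-oo----
ooo---oo-oooo
---oooo-oo---
oooo---oo-ooo
----oooo-oo--
ooooo---oo-oo
-----oooo-oo-
oooooo---oo-o
------oooo-oo
ooooooo---oo-
o------oooo-o
-ooooooo---oo
oo------oooo-
o-ooooooo---o
-oo------oooo
oo-ooooooo---
o-oo------ooo
-oo-ooooooo--
oo-oo------oo
--oo-ooooooo-
ooo-oo------o
---oo-ooooooo
oooo-oo------
o---oo-oooooo
-oooo-oo-----

26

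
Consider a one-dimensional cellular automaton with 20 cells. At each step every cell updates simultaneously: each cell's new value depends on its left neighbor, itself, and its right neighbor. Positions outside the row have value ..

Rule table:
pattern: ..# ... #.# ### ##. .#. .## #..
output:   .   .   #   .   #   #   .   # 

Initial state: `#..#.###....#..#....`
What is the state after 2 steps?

.##.##..##...##.##..

step 1: ##.##..##...##.##...
step 2: .##.##..##...##.##..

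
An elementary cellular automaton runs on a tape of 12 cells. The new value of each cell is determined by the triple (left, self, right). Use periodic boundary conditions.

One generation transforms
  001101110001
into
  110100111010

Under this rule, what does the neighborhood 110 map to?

1

At position 3 the neighborhood is 110; the next row has 1 there.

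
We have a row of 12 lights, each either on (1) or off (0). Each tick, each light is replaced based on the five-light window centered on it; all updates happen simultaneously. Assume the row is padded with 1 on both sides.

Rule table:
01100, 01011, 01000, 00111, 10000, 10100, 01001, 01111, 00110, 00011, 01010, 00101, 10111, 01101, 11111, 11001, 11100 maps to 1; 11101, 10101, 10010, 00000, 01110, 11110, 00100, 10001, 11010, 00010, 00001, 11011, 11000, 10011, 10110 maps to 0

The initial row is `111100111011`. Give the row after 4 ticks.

110110100011
000010110111
010011010111
011011001111

011011001111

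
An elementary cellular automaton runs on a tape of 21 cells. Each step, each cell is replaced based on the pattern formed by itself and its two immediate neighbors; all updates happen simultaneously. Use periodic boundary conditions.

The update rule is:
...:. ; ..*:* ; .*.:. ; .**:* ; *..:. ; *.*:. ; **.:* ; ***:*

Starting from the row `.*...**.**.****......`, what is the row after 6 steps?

*******.**.****.*...*

step 1: *...***.**.****......
step 2: ...****.**.****.....*
step 3: ..*****.**.****....*.
step 4: .******.**.****...*..
step 5: *******.**.****..*...
step 6: *******.**.****.*...*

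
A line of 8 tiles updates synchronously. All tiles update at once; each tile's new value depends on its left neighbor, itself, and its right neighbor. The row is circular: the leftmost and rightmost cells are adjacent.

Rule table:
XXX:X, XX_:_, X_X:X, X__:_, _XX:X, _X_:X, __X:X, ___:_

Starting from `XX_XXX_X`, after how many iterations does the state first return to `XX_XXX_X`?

X_XXX_XX
_XXX_XXX
XXX_XXX_
XX_XXX_X

4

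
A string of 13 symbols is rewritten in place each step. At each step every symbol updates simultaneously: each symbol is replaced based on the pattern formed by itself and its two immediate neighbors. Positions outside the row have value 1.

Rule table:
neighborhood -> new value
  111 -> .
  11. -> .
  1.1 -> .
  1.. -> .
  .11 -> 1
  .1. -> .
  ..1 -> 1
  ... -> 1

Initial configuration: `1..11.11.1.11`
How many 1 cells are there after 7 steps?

step 1: ..11..1....1.
step 2: .11..1..111..
step 3: .1..1..11...1
step 4: ...1..11..111
step 5: .11..11..11..
step 6: .1..11..11..1
step 7: ...11..11..11
count of 1: 6

6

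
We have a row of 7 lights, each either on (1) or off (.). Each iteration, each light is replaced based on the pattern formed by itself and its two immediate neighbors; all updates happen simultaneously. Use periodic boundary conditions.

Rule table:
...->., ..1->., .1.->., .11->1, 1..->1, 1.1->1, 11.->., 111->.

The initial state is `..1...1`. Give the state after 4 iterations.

...1..1

1..1...
.1..1..
..1..1.
...1..1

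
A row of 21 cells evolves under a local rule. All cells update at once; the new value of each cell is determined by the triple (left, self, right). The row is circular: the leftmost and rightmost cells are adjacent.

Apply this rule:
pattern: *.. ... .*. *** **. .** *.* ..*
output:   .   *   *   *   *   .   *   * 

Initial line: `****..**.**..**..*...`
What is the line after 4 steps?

.***.*.**.*.*.*.**.**
*.*****.********.**.*
**.*****.********.**.
.**.*****.********.**

.**.*****.********.**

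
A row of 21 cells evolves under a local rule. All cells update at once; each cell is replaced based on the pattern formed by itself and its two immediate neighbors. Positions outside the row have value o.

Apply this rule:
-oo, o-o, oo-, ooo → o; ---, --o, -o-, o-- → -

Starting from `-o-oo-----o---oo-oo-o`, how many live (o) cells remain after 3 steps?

o-ooo---------ooooooo
ooooo---------ooooooo
ooooo---------ooooooo
count of o: 12

12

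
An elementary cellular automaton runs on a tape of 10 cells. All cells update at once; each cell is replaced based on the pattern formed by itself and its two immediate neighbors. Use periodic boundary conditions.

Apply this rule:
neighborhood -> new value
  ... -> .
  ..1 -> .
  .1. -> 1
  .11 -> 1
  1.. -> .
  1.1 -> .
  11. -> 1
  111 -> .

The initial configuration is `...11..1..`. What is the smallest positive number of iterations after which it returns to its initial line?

1

iteration 1: ...11..1..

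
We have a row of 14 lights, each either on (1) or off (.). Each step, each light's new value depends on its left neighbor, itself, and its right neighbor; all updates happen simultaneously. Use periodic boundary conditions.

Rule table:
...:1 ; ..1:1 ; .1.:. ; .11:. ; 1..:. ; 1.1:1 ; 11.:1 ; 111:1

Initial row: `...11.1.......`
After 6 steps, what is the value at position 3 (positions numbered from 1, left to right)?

111.11..111111
1111.1.1.11111
11111.1.1.1111
111111.1.1.111
1111111.1.1.11
11111111.1.1.1
position 3 holds 1

1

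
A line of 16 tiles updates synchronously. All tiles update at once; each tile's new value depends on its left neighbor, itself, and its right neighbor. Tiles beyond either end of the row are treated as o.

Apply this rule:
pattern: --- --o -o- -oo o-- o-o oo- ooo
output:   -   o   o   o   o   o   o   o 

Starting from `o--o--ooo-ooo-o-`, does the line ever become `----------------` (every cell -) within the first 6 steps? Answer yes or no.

oooooooooooooooo
oooooooooooooooo  (fixed point — unchanged through step 6)
step 6 is oooooooooooooooo, still not uniform -

no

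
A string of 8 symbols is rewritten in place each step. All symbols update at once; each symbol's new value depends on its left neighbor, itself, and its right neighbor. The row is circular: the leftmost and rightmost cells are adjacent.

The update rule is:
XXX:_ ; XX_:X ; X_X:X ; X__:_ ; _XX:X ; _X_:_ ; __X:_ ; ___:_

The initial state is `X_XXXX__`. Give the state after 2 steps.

_XX_____

_XX__X__
_XX_____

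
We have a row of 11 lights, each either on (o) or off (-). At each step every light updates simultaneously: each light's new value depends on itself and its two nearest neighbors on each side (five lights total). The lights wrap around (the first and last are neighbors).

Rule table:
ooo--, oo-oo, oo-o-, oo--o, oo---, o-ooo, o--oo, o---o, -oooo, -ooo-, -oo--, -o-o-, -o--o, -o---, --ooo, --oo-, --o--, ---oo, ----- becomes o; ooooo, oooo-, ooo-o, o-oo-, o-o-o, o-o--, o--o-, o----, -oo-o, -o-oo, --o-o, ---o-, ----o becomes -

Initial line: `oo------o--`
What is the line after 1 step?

ooo-oo--ooo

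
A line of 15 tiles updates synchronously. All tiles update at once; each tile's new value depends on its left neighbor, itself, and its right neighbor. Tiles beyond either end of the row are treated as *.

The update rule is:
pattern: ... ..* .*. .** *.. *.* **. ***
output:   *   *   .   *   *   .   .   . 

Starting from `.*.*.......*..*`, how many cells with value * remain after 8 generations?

8

....*******.***
*****.......*..
.....*******.**
******.......*.
......*******..
*******......**
.......*******.
********.......
count of *: 8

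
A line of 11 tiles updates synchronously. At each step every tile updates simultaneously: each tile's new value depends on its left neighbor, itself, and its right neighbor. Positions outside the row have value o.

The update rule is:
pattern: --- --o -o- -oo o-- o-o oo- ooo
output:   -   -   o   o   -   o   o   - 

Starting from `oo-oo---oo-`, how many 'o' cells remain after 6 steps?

4

-oooo---ooo
oo--o---o--
-o--o---o--
oo--o---o--  (repeats step 2; period 2)
step 6: oo--o---o--
count of o: 4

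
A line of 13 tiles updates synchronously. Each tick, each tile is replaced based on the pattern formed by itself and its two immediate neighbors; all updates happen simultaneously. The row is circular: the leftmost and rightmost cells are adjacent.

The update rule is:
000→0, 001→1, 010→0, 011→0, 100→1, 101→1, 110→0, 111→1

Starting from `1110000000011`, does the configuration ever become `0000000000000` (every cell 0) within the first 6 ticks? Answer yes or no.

1101000000101
1010100001010
0101010010101
1010101101010
0101010010101  (repeats tick 3; period 2)
tick 6: 1010101101010
tick 6 is 1010101101010, still not uniform 0

no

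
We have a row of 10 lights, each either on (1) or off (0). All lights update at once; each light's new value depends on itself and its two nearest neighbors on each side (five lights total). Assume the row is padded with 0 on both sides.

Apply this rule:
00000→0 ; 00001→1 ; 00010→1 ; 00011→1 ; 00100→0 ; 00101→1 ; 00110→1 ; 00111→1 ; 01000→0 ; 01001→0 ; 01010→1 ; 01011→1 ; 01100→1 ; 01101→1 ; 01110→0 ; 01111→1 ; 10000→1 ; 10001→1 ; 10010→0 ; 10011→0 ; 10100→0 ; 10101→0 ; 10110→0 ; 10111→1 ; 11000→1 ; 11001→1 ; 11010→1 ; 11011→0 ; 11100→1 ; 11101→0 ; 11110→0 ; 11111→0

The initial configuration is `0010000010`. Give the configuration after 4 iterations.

0011111010

1100101100
1110110111
1000010101
0011111010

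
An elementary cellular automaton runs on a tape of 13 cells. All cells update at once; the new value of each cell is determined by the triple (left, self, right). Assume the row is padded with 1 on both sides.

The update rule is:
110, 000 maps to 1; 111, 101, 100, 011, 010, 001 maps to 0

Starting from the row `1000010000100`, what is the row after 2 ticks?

tick 1: 1011000110000
tick 2: 1001010010110

1001010010110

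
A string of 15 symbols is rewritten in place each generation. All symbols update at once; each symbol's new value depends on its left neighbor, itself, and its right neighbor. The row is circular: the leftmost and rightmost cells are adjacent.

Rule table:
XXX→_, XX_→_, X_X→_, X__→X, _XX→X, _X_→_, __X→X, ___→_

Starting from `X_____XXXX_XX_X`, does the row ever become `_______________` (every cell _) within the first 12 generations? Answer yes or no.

no

generation 1: _X___XX____X__X
generation 2: __X_XX_X__X_XX_
generation 3: _X__X___XX__X_X
generation 4: __XX_X_XX_XX___
generation 5: _XX____X__X_X__
generation 6: XX_X__X_XX___X_
generation 7: X___XX__X_X_X__
generation 8: _X_XX_XX_____XX
generation 9: ___X__X_X___XX_
generation 10: __X_XX___X_XX_X
generation 11: XX__X_X_X__X___
generation 12: X_XX_____XX_X_X
generation 12 is X_XX_____XX_X_X, still not uniform _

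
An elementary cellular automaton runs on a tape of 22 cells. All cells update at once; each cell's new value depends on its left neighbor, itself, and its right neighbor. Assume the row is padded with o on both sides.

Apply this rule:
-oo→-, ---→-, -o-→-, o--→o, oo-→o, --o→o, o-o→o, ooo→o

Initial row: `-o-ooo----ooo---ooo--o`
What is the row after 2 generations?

generation 1: o-o-ooo--o-ooo-o-oooo-
generation 2: oo-o-oooo-o-ooo-o-oooo

oo-o-oooo-o-ooo-o-oooo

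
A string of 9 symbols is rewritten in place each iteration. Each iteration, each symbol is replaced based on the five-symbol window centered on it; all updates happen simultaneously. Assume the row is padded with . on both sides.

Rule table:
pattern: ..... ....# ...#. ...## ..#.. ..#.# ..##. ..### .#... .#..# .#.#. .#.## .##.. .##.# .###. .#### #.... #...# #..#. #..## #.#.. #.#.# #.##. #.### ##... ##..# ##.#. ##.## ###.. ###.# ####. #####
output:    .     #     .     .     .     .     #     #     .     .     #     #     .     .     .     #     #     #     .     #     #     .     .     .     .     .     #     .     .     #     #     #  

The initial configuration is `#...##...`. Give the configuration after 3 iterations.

iteration 1: ..#.#..#.
iteration 2: #..##....
iteration 3: ..##..#..

..##..#..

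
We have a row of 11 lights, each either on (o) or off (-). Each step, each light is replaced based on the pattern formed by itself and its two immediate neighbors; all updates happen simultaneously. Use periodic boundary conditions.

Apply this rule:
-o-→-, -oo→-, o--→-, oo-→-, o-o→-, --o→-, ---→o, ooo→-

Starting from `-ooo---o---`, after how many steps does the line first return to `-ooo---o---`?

2

-----o---oo
-ooo---o---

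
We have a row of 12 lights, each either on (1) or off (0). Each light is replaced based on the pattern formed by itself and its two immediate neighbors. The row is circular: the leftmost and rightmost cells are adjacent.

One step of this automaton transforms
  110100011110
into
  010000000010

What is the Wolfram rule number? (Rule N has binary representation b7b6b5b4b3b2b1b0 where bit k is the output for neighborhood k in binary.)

position 8: 111 → 0  (bit 7 = 0)
position 1: 110 → 1  (bit 6 = 1)
position 2: 101 → 0  (bit 5 = 0)
position 4: 100 → 0  (bit 4 = 0)
position 0: 011 → 0  (bit 3 = 0)
position 3: 010 → 0  (bit 2 = 0)
position 6: 001 → 0  (bit 1 = 0)
position 5: 000 → 0  (bit 0 = 0)
bits b7..b0 = 01000000 = 64

64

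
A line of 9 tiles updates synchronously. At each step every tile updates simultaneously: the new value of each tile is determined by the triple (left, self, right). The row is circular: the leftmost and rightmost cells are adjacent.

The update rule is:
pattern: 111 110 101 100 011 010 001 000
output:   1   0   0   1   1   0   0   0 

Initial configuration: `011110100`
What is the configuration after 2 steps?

011100010
011010001

011010001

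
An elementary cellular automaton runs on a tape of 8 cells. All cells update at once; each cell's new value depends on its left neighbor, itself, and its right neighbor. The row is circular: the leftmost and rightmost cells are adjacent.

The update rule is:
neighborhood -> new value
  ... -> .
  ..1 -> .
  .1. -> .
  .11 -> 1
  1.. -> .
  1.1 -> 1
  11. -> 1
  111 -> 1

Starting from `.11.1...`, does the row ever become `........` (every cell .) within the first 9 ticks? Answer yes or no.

.111....
.111....  (fixed point — unchanged through tick 9)
tick 9 is .111...., still not uniform .

no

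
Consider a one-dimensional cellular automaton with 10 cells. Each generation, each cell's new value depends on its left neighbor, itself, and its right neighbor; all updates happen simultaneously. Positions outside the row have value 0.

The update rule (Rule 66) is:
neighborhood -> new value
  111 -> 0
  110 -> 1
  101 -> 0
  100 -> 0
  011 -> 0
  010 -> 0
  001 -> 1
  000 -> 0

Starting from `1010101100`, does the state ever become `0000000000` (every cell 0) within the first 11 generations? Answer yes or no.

yes

0000000100
0000001000
0000010000
0000100000
0001000000
0010000000
0100000000
1000000000
0000000000
all cells are 0 at generation 9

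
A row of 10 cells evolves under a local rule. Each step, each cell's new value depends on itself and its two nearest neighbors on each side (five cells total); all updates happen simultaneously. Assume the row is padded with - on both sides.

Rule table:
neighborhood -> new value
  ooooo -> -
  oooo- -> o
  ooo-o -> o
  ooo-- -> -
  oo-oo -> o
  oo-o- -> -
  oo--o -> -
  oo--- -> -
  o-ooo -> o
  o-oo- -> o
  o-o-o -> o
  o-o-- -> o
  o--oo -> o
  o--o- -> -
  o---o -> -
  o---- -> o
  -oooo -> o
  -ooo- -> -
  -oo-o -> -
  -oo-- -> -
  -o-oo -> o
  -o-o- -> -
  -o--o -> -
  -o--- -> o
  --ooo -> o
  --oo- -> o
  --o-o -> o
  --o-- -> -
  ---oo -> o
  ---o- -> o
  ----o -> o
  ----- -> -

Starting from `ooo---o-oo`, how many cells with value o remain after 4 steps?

2

o----oooo-
-ooooooo--
ooo---o--o
o----o----
count of o: 2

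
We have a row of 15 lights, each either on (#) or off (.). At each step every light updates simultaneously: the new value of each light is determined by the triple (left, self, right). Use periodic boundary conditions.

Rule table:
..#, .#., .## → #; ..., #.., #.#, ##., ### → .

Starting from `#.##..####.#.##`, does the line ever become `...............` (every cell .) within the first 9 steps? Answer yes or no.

step 1: ..#..##....#.#.
step 2: .##.##....##.#.
step 3: ##..#....##..#.
step 4: #..##...##..##.
step 5: #.##...##..##..
step 6: #.#...##..##..#
step 7: ..#..##..##..##
step 8: .##.##..##..##.
step 9: ##..#..##..##..
step 9 is ##..#..##..##.., still not uniform .

no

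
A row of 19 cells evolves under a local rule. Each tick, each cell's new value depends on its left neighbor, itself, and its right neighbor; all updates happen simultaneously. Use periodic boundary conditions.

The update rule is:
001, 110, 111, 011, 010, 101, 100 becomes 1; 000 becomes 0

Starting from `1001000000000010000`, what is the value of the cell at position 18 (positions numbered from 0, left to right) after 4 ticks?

1111100000000111001
1111110000001111111
1111111000011111111
1111111100111111111
position 18 holds 1

1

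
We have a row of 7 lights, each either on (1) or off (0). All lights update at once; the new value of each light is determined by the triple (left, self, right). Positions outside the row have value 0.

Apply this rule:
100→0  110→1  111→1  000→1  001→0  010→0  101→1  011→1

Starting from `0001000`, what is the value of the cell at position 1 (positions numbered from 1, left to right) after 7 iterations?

iteration 1: 1100011
iteration 2: 1101011
iteration 3: 1110111
iteration 4: 1111111
iteration 5: 1111111  (fixed point — unchanged through iteration 7)
position 1 holds 1

1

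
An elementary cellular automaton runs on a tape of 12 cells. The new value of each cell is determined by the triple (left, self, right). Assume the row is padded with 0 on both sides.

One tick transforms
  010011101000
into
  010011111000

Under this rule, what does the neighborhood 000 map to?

0

At position 10 the neighborhood is 000; the next row has 0 there.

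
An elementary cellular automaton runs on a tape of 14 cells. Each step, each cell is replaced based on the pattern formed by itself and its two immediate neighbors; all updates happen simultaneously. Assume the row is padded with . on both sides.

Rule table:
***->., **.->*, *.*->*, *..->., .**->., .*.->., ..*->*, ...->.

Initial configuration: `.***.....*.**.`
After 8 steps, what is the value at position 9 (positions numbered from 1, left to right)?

.

step 1: *..*....*.*.*.
step 2: ..*....*.*.*..
step 3: .*....*.*.*...
step 4: *....*.*.*....
step 5: ....*.*.*.....
step 6: ...*.*.*......
step 7: ..*.*.*.......
step 8: .*.*.*........
position 9 holds .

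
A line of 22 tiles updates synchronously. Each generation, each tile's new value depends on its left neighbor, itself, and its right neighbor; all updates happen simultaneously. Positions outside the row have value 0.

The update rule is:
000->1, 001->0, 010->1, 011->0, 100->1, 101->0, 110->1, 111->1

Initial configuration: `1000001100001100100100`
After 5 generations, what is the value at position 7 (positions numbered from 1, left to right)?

1

generation 1: 1111100111100110110111
generation 2: 0111110011110010010011
generation 3: 0011111001111011011001
generation 4: 1001111100111001001101
generation 5: 1100111110011101100101
position 7 holds 1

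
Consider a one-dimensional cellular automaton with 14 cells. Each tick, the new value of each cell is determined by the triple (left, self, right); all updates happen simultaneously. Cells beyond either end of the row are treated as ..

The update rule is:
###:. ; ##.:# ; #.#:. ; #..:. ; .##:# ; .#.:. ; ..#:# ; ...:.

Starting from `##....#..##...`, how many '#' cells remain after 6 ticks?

##...#..###...
##..#..##.#...
##.#..###.....
##...##.#.....
##..###.......
##.##.#.......
count of #: 5

5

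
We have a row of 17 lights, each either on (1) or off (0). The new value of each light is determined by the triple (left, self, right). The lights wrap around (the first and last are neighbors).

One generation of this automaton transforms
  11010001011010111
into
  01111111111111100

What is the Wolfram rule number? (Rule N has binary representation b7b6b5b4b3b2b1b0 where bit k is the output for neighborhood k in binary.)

position 0: 111 → 0  (bit 7 = 0)
position 1: 110 → 1  (bit 6 = 1)
position 2: 101 → 1  (bit 5 = 1)
position 4: 100 → 1  (bit 4 = 1)
position 9: 011 → 1  (bit 3 = 1)
position 3: 010 → 1  (bit 2 = 1)
position 6: 001 → 1  (bit 1 = 1)
position 5: 000 → 1  (bit 0 = 1)
bits b7..b0 = 01111111 = 127

127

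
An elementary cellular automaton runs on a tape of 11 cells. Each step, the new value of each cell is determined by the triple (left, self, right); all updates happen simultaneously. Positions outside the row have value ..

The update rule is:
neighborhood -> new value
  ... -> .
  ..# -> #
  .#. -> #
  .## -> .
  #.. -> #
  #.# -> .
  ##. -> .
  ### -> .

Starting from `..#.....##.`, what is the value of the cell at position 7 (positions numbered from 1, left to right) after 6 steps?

.###...#..#
#...#.#####
##.##......
.....#.....
....###....
...#...#...
position 7 holds .

.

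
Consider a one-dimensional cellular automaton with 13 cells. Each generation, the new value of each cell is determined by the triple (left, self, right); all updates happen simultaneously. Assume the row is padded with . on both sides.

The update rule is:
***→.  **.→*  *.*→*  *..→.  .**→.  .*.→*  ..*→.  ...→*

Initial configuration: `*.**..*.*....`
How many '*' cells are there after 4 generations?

7

generation 1: **.*..***.***
generation 2: .***....**..*
generation 3: ...*.**..*..*
generation 4: **.**.*..*..*
count of *: 7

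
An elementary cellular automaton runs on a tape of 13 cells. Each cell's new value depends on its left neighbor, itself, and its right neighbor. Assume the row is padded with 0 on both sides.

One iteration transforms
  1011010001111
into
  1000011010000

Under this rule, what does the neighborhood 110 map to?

0

At position 3 the neighborhood is 110; the next row has 0 there.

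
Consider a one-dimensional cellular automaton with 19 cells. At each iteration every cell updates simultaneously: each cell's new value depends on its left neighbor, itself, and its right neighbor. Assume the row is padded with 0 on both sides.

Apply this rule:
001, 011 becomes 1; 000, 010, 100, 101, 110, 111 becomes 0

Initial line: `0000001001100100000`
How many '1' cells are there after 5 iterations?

0000010011001000000
0000100110010000000
0001001100100000000
0010011001000000000
0100110010000000000
count of 1: 4

4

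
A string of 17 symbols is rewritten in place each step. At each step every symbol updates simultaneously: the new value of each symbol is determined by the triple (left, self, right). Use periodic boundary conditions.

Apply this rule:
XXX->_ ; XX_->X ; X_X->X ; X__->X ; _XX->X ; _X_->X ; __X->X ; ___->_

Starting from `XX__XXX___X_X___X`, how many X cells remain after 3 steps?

8

_XXXX_XX_XXXXX_XX
XX__XXXXXX___XXXX
_XXXX____XX_XX___
count of X: 8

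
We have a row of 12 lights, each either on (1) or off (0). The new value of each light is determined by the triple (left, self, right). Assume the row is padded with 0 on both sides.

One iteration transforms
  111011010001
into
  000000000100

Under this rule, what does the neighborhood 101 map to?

0

At position 3 the neighborhood is 101; the next row has 0 there.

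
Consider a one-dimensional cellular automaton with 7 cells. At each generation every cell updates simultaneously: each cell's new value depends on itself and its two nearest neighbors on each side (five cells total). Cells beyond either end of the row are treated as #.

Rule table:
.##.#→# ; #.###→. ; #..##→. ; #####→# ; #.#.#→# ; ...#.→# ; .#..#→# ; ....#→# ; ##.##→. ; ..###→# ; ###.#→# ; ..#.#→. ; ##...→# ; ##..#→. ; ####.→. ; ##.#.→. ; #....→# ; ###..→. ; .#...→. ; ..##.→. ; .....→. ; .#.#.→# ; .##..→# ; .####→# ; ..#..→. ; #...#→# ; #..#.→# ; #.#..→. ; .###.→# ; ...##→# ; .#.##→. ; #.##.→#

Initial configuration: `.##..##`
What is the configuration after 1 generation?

.##..##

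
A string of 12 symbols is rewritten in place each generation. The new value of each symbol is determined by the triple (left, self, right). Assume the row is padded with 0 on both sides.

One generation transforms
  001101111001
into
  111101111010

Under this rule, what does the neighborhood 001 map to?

At position 1 the neighborhood is 001; the next row has 1 there.

1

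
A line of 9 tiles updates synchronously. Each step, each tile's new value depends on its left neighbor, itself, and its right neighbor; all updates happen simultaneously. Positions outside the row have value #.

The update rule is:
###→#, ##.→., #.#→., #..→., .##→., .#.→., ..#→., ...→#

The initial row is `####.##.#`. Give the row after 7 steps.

..#......

###......
##..####.
#....##..
..##.....
.....###.
.###..#..
..#......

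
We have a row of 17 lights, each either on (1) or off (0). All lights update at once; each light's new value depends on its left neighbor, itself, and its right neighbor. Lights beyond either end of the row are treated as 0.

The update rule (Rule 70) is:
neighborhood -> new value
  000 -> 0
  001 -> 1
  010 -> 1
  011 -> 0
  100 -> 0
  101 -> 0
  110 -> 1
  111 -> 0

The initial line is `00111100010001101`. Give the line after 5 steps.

01000100110010101
11001101010110101
01010101010010101
11010101010110101
01010101010010101

01010101010010101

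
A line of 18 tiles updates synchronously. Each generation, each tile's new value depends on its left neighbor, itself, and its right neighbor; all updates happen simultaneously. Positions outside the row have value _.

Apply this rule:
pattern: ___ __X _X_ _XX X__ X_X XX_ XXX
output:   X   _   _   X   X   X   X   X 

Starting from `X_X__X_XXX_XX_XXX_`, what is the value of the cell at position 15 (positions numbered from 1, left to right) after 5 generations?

generation 1: _X_X__XXXXXXXXXXXX
generation 2: __X_X_XXXXXXXXXXXX
generation 3: X__X_XXXXXXXXXXXXX
generation 4: _X__XXXXXXXXXXXXXX
generation 5: __X_XXXXXXXXXXXXXX
position 15 holds X

X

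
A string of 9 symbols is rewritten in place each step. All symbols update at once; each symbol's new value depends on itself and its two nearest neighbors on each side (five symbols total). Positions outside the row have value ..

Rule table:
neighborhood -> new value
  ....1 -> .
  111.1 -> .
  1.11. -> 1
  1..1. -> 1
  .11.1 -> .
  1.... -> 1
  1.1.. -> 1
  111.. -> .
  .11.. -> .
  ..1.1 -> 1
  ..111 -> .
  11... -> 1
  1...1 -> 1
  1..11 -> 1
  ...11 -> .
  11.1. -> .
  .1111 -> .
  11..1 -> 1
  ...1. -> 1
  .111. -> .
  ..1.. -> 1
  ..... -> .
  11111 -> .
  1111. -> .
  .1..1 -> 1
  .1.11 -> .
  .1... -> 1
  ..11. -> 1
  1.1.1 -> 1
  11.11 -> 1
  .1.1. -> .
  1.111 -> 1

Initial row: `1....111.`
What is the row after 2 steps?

step 1: 111.....1
step 2: ...11..11

...11..11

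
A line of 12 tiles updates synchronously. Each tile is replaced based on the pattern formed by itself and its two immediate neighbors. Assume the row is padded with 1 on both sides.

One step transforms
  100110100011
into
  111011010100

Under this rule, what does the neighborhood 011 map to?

At position 3 the neighborhood is 011; the next row has 0 there.

0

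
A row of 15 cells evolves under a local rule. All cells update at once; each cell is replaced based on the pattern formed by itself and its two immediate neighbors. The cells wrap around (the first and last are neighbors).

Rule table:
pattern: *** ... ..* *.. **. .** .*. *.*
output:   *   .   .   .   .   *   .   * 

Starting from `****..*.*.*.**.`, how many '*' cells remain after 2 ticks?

7

***....*.*.**.*
**......*.**.**
count of *: 7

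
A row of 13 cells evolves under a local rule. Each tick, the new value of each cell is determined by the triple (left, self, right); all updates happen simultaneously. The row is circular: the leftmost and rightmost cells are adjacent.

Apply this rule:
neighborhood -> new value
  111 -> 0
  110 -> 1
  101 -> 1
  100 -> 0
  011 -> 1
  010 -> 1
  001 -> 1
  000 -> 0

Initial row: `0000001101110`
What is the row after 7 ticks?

0000011111010
0000110001110
0001110011010
0011010111110
0111111100010
1100000100110
1100001101111

1100001101111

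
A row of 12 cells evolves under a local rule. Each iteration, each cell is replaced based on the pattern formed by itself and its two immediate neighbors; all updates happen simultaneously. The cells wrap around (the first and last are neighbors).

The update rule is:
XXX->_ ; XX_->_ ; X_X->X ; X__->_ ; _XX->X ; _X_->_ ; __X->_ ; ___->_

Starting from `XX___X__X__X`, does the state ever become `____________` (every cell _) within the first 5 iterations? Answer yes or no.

yes

iteration 1: ___________X
iteration 2: ____________
all cells are _ at iteration 2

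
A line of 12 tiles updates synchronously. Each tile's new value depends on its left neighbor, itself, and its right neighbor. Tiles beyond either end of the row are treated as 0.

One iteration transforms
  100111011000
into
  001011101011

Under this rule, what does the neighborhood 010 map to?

0

At position 0 the neighborhood is 010; the next row has 0 there.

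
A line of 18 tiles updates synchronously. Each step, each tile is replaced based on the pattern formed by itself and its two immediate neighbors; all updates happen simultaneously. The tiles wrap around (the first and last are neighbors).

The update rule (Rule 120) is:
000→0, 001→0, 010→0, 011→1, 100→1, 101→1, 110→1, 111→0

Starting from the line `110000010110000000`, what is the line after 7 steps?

000111111001000111

step 1: 111000001111000000
step 2: 101100001001100000
step 3: 011110000101110000
step 4: 010011000011011000
step 5: 001011100011111100
step 6: 000110110010000110
step 7: 000111111001000111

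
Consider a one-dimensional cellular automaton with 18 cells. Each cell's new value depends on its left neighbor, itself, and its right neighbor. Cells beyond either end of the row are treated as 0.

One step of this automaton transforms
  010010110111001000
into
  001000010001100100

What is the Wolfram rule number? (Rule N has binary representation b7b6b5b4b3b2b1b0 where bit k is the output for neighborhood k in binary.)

position 10: 111 → 0  (bit 7 = 0)
position 7: 110 → 1  (bit 6 = 1)
position 5: 101 → 0  (bit 5 = 0)
position 2: 100 → 1  (bit 4 = 1)
position 6: 011 → 0  (bit 3 = 0)
position 1: 010 → 0  (bit 2 = 0)
position 0: 001 → 0  (bit 1 = 0)
position 16: 000 → 0  (bit 0 = 0)
bits b7..b0 = 01010000 = 80

80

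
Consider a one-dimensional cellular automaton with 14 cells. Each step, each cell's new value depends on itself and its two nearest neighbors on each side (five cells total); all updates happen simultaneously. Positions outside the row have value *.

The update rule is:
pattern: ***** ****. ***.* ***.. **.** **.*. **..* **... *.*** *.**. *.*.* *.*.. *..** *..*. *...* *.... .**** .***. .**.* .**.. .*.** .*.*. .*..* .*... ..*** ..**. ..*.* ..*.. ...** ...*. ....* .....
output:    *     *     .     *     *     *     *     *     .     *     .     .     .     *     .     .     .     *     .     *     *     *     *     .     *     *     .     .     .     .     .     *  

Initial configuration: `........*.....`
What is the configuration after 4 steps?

step 1: *.****.....*..
step 2: .*..***.*...*.
step 3: *.*.**.*.....*
step 4: .*.**.*...*..*

.*.**.*...*..*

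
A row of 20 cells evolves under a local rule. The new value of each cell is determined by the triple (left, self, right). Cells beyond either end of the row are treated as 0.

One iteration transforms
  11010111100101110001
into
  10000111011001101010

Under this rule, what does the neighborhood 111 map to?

1

At position 6 the neighborhood is 111; the next row has 1 there.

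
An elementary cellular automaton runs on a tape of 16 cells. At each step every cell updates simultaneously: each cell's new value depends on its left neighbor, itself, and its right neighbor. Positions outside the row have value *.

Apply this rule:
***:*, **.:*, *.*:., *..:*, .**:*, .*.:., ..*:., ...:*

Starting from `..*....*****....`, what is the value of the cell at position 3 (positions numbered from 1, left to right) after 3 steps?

.

*..***.********.
**.***.********.
**.***.********.
position 3 holds .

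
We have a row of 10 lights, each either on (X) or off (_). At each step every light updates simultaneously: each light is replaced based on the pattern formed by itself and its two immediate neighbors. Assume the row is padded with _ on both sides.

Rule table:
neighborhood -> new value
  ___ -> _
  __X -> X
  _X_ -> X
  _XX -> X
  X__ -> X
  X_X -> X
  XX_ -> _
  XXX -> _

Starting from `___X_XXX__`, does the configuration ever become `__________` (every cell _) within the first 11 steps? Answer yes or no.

no

__XXXX__X_
_XX___XXXX
XX_X_XX___
X_XXXX_X__
XXX___XXX_
X__X_XX__X
XXXXXX_XXX
X_____XX__
XX___XX_X_
X_X_XX_XXX
XXXXX_XX__
step 11 is XXXXX_XX__, still not uniform _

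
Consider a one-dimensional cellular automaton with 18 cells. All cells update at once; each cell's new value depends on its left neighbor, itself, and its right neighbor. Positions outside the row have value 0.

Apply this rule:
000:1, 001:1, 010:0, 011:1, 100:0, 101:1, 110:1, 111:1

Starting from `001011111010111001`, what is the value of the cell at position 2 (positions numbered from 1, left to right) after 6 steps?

step 1: 110111111101111010
step 2: 111111111111111100
step 3: 111111111111111101
step 4: 111111111111111110
step 5: 111111111111111110  (fixed point — unchanged through step 6)
position 2 holds 1

1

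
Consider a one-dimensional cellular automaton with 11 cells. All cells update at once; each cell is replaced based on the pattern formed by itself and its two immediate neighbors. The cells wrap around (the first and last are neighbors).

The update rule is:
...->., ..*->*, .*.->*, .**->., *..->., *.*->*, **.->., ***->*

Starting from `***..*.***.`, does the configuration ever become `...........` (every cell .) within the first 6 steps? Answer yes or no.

step 1: .*..***.*.*
step 2: **.*.*.****
step 3: *.*****.***
step 4: .*.***.*.**
step 5: ***.*.***..
step 6: .*.***.*..*
step 6 is .*.***.*..*, still not uniform .

no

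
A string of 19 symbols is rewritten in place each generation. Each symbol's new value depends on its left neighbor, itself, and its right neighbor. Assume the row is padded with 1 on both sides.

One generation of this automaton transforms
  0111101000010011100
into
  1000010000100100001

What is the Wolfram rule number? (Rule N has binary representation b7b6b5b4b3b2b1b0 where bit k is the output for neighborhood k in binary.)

position 2: 111 → 0  (bit 7 = 0)
position 4: 110 → 0  (bit 6 = 0)
position 0: 101 → 1  (bit 5 = 1)
position 7: 100 → 0  (bit 4 = 0)
position 1: 011 → 0  (bit 3 = 0)
position 6: 010 → 0  (bit 2 = 0)
position 10: 001 → 1  (bit 1 = 1)
position 8: 000 → 0  (bit 0 = 0)
bits b7..b0 = 00100010 = 34

34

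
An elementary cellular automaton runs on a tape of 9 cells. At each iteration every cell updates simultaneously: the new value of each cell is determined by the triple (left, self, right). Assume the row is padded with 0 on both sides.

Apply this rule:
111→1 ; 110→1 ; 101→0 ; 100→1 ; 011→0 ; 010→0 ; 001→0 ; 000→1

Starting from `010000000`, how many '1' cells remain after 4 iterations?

001111111
100111111
010011111
001001111
count of 1: 5

5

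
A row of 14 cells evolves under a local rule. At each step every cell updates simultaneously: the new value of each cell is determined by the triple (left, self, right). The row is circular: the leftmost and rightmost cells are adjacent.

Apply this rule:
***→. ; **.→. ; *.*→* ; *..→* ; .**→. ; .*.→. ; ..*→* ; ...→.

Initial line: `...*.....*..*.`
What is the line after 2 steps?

step 1: ..*.*...*.**.*
step 2: **.*.*.*.*..*.

**.*.*.*.*..*.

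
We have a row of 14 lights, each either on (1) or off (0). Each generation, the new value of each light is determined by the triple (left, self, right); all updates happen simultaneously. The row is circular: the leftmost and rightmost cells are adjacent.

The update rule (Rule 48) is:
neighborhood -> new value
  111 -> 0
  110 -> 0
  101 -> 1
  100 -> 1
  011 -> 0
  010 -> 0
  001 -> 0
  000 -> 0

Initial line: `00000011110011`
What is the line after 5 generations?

generation 1: 10000000001000
generation 2: 01000000000100
generation 3: 00100000000010
generation 4: 00010000000001
generation 5: 10001000000000

10001000000000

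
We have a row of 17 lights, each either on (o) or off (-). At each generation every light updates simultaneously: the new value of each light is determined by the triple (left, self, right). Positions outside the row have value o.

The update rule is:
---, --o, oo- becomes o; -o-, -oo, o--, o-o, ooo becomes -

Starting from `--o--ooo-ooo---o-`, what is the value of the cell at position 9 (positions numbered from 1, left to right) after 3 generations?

generation 1: -o--o--o---o-oo--
generation 2: ---o--o--oo---o-o
generation 3: -oo--o--o-o-oo---
position 9 holds o

o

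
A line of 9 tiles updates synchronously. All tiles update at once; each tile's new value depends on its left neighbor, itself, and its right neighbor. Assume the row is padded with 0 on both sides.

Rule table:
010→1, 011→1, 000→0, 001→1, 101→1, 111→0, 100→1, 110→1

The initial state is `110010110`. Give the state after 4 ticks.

111111111
100000001
110000011
111000111

111000111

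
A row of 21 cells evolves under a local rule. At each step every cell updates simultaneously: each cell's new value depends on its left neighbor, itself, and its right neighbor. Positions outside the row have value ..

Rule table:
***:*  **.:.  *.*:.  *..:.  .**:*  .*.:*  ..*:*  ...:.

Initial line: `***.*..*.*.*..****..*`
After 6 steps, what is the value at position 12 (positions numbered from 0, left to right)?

.

step 1: **..*.**.*.*.****..**
step 2: *..**.*..*.*.***..**.
step 3: *.**..*.**.*.**..**..
step 4: *.*..**.*..*.*..**...
step 5: *.*.**..*.**.*.**....
step 6: *.*.*..**.*..*.*.....
position 12 holds .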